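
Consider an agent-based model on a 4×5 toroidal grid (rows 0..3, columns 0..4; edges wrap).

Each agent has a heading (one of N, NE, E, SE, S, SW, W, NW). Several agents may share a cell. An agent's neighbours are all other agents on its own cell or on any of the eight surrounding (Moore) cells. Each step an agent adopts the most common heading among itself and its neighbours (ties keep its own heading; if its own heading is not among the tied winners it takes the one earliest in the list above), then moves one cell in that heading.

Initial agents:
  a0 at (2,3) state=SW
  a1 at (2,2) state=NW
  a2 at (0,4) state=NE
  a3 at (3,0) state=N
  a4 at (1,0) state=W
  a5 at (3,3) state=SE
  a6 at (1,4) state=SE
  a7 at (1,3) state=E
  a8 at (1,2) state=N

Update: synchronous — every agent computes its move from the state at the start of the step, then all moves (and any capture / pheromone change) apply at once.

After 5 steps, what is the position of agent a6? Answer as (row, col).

(2, 4)

t=1: a0@(3,4):SE a1@(1,1):NW a2@(1,0):SE a3@(2,0):N a4@(1,4):W a5@(0,4):SE a6@(2,0):SE a7@(1,4):E a8@(0,2):N
t=2: a0@(0,0):SE a1@(0,1):N a2@(2,1):SE a3@(3,1):SE a4@(2,0):SE a5@(1,0):SE a6@(3,1):SE a7@(2,0):SE a8@(3,2):N
t=3: a0@(1,1):SE a1@(1,2):SE a2@(3,2):SE a3@(0,2):SE a4@(3,1):SE a5@(2,1):SE a6@(0,2):SE a7@(3,1):SE a8@(0,3):SE
t=4: a0@(2,2):SE a1@(2,3):SE a2@(0,3):SE a3@(1,3):SE a4@(0,2):SE a5@(3,2):SE a6@(1,3):SE a7@(0,2):SE a8@(1,4):SE
t=5: a0@(3,3):SE a1@(3,4):SE a2@(1,4):SE a3@(2,4):SE a4@(1,3):SE a5@(0,3):SE a6@(2,4):SE a7@(1,3):SE a8@(2,0):SE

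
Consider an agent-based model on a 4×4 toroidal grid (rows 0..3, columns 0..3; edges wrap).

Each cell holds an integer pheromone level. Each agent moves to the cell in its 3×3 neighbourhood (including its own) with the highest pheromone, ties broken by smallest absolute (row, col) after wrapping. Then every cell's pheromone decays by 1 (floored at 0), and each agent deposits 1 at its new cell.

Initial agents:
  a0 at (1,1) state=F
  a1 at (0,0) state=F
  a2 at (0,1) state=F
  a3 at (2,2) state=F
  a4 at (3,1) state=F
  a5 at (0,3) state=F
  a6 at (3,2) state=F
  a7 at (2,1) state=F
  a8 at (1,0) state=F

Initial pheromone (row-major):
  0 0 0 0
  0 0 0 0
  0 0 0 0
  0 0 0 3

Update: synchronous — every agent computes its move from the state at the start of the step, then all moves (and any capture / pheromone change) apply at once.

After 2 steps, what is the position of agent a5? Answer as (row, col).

(3, 3)

t=1: a0@(0,0) a1@(3,3) a2@(0,0) a3@(3,3) a4@(0,0) a5@(3,3) a6@(3,3) a7@(1,0) a8@(0,0) | pheromone: 4 0 0 0 / 1 0 0 0 / 0 0 0 0 / 0 0 0 6
t=2: a0@(3,3) a1@(3,3) a2@(3,3) a3@(3,3) a4@(3,3) a5@(3,3) a6@(3,3) a7@(0,0) a8@(3,3) | pheromone: 4 0 0 0 / 0 0 0 0 / 0 0 0 0 / 0 0 0 13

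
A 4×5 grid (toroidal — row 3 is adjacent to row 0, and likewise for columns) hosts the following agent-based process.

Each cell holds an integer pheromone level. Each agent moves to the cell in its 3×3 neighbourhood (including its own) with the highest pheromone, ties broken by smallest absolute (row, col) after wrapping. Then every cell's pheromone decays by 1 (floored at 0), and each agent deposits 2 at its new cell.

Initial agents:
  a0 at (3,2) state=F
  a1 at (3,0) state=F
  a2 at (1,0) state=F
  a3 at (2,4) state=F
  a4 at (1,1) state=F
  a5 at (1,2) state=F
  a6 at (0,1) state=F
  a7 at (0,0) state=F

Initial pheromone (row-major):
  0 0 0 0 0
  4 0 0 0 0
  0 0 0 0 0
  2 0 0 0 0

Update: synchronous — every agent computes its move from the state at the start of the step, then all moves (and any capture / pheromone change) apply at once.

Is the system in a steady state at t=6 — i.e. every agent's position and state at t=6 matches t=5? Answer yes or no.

t=1: a0@(0,1) a1@(3,0) a2@(1,0) a3@(1,0) a4@(1,0) a5@(0,1) a6@(1,0) a7@(1,0) | pheromone: 0 4 0 0 0 / 13 0 0 0 0 / 0 0 0 0 0 / 3 0 0 0 0
t=2: a0@(1,0) a1@(0,1) a2@(1,0) a3@(1,0) a4@(1,0) a5@(1,0) a6@(1,0) a7@(1,0) | pheromone: 0 5 0 0 0 / 26 0 0 0 0 / 0 0 0 0 0 / 2 0 0 0 0
t=3: a0@(1,0) a1@(1,0) a2@(1,0) a3@(1,0) a4@(1,0) a5@(1,0) a6@(1,0) a7@(1,0) | pheromone: 0 4 0 0 0 / 41 0 0 0 0 / 0 0 0 0 0 / 1 0 0 0 0
t=4: a0@(1,0) a1@(1,0) a2@(1,0) a3@(1,0) a4@(1,0) a5@(1,0) a6@(1,0) a7@(1,0) | pheromone: 0 3 0 0 0 / 56 0 0 0 0 / 0 0 0 0 0 / 0 0 0 0 0
t=5: a0@(1,0) a1@(1,0) a2@(1,0) a3@(1,0) a4@(1,0) a5@(1,0) a6@(1,0) a7@(1,0) | pheromone: 0 2 0 0 0 / 71 0 0 0 0 / 0 0 0 0 0 / 0 0 0 0 0
t=6: a0@(1,0) a1@(1,0) a2@(1,0) a3@(1,0) a4@(1,0) a5@(1,0) a6@(1,0) a7@(1,0) | pheromone: 0 1 0 0 0 / 86 0 0 0 0 / 0 0 0 0 0 / 0 0 0 0 0

yes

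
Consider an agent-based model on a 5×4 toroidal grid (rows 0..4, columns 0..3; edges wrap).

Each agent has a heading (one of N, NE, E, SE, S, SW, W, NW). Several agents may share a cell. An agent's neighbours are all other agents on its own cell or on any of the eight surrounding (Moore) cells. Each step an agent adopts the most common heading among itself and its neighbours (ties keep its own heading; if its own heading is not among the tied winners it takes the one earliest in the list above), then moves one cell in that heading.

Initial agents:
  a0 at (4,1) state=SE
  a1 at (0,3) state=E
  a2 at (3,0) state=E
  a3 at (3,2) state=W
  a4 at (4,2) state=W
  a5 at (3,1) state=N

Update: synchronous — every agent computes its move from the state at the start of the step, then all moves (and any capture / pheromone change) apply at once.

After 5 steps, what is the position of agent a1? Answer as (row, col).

(0, 0)

t=1: a0@(4,0):W a1@(0,0):E a2@(3,1):E a3@(3,1):W a4@(4,1):W a5@(3,0):W
t=2: a0@(4,3):W a1@(0,3):W a2@(3,0):W a3@(3,0):W a4@(4,0):W a5@(3,3):W
t=3: a0@(4,2):W a1@(0,2):W a2@(3,3):W a3@(3,3):W a4@(4,3):W a5@(3,2):W
t=4: a0@(4,1):W a1@(0,1):W a2@(3,2):W a3@(3,2):W a4@(4,2):W a5@(3,1):W
t=5: a0@(4,0):W a1@(0,0):W a2@(3,1):W a3@(3,1):W a4@(4,1):W a5@(3,0):W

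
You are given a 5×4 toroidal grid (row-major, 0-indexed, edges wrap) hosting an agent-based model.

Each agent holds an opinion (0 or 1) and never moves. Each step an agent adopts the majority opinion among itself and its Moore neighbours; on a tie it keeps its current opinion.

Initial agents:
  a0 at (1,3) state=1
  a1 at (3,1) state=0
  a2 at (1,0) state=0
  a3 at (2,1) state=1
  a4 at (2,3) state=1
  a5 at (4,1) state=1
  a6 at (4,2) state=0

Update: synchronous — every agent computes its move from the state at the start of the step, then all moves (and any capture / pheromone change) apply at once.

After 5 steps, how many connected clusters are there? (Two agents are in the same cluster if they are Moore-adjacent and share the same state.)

t=1: a0@(1,3):1 a1@(3,1):0 a2@(1,0):1 a3@(2,1):0 a4@(2,3):1 a5@(4,1):0 a6@(4,2):0
t=2: (unchanged — steady state)

2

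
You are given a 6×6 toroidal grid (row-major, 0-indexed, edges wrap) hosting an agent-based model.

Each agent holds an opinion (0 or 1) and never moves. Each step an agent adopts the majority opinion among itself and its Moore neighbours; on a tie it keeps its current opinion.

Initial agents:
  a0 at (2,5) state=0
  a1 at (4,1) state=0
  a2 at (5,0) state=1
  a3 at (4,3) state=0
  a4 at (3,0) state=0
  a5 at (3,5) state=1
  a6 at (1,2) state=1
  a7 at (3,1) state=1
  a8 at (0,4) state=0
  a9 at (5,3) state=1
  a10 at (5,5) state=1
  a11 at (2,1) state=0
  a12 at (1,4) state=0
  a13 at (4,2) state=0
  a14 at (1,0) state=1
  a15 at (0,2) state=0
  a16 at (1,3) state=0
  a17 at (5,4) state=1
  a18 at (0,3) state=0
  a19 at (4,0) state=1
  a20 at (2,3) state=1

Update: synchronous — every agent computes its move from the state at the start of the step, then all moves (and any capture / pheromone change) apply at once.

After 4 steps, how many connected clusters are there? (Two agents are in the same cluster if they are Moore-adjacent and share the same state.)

t=1: a0@(2,5):0 a1@(4,1):0 a2@(5,0):1 a3@(4,3):0 a4@(3,0):0 a5@(3,5):1 a6@(1,2):0 a7@(3,1):0 a8@(0,4):0 a9@(5,3):0 a10@(5,5):1 a11@(2,1):1 a12@(1,4):0 a13@(4,2):0 a14@(1,0):0 a15@(0,2):0 a16@(1,3):0 a17@(5,4):1 a18@(0,3):0 a19@(4,0):1 a20@(2,3):1
t=2: a0@(2,5):0 a1@(4,1):0 a2@(5,0):1 a3@(4,3):0 a4@(3,0):0 a5@(3,5):1 a6@(1,2):0 a7@(3,1):0 a8@(0,4):0 a9@(5,3):0 a10@(5,5):1 a11@(2,1):0 a12@(1,4):0 a13@(4,2):0 a14@(1,0):0 a15@(0,2):0 a16@(1,3):0 a17@(5,4):0 a18@(0,3):0 a19@(4,0):1 a20@(2,3):0
t=3: (unchanged — steady state)

2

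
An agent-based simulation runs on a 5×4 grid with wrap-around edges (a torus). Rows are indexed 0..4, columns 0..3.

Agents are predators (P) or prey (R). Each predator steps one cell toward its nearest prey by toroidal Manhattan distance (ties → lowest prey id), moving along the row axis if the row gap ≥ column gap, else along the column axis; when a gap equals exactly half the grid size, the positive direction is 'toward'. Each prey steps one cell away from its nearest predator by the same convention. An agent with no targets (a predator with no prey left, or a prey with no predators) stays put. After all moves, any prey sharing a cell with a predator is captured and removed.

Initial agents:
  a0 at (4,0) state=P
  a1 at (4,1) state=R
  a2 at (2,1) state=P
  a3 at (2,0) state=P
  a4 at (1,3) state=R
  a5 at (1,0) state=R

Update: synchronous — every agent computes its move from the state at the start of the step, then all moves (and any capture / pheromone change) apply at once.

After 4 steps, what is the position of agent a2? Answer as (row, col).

(4, 0)

t=1: a0@(4,1):P a1@(4,2):R a2@(3,1):P a3@(1,0):P a4@(0,3):R a5@(0,0):R
t=2: a0@(4,2):P a1@(4,3):R a2@(4,1):P a3@(0,0):P a4@(4,3):R a5@(4,0):R
t=3: a0@(4,3):P a2@(4,0):P a3@(4,0):P
t=4: (unchanged — steady state)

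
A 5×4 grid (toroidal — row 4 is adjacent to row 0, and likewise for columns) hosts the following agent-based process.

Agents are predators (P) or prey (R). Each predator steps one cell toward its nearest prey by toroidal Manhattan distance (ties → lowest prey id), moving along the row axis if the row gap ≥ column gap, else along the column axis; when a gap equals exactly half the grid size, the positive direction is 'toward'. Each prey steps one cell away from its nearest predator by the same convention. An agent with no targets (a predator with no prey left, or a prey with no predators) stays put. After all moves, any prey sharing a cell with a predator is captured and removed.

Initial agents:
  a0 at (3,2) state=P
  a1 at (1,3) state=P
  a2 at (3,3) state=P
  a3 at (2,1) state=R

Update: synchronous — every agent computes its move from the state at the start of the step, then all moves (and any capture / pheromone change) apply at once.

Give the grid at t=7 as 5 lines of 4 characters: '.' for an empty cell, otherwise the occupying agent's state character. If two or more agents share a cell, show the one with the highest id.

....
.PP.
P...
....
....

t=1: a0@(2,2):P a1@(1,0):P a2@(3,0):P a3@(1,1):R
t=2: a0@(1,2):P a1@(1,1):P a2@(2,0):P
t=3: (unchanged — steady state)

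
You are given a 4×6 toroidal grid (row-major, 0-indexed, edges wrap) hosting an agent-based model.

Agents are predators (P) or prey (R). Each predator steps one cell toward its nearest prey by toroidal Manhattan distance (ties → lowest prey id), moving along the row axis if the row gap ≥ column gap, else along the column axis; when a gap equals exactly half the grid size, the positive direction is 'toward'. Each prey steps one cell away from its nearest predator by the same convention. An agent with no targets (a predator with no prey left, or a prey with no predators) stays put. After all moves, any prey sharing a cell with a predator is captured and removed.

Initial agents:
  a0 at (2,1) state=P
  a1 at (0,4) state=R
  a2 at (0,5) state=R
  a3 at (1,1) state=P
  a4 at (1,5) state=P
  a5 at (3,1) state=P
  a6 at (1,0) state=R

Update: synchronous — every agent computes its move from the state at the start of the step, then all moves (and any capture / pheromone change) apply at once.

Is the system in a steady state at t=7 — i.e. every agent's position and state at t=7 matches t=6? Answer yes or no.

no

t=1: a0@(1,1):P a1@(3,4):R a2@(3,5):R a3@(1,0):P a4@(0,5):P a5@(3,0):P a6@(1,5):R
t=2: a0@(1,0):P a1@(2,4):R a2@(2,5):R a3@(1,5):P a4@(3,5):P a5@(3,5):P a6@(1,4):R
t=3: a0@(2,0):P a1@(3,4):R a2@(3,5):R a3@(2,5):P a4@(2,5):P a5@(2,5):P a6@(1,3):R
t=4: a0@(3,0):P a1@(0,4):R a2@(0,5):R a3@(3,5):P a4@(3,5):P a5@(3,5):P a6@(1,2):R
t=5: a0@(0,0):P a1@(1,4):R a2@(1,5):R a3@(0,5):P a4@(0,5):P a5@(0,5):P a6@(0,2):R
t=6: a0@(1,0):P a1@(2,4):R a2@(2,5):R a3@(1,5):P a4@(1,5):P a5@(1,5):P a6@(0,3):R
t=7: a0@(2,0):P a1@(3,4):R a2@(3,5):R a3@(2,5):P a4@(2,5):P a5@(2,5):P a6@(0,2):R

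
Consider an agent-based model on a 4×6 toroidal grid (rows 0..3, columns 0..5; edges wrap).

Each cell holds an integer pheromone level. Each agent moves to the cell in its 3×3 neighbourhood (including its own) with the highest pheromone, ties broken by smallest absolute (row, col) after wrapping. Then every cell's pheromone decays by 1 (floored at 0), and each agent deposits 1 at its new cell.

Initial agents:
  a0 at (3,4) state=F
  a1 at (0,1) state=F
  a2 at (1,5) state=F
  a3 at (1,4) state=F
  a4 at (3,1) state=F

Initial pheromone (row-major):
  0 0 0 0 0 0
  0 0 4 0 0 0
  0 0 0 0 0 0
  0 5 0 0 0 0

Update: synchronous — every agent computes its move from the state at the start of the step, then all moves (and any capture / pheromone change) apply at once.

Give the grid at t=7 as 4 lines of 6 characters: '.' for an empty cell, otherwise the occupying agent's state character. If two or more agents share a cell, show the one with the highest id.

......
..F...
......
.F....

t=1: a0@(0,3) a1@(3,1) a2@(0,0) a3@(0,3) a4@(3,1) | pheromone: 1 0 0 2 0 0 / 0 0 3 0 0 0 / 0 0 0 0 0 0 / 0 6 0 0 0 0
t=2: a0@(1,2) a1@(3,1) a2@(3,1) a3@(1,2) a4@(3,1) | pheromone: 0 0 0 1 0 0 / 0 0 4 0 0 0 / 0 0 0 0 0 0 / 0 8 0 0 0 0
t=3: a0@(1,2) a1@(3,1) a2@(3,1) a3@(1,2) a4@(3,1) | pheromone: 0 0 0 0 0 0 / 0 0 5 0 0 0 / 0 0 0 0 0 0 / 0 10 0 0 0 0
t=4: a0@(1,2) a1@(3,1) a2@(3,1) a3@(1,2) a4@(3,1) | pheromone: 0 0 0 0 0 0 / 0 0 6 0 0 0 / 0 0 0 0 0 0 / 0 12 0 0 0 0
t=5: a0@(1,2) a1@(3,1) a2@(3,1) a3@(1,2) a4@(3,1) | pheromone: 0 0 0 0 0 0 / 0 0 7 0 0 0 / 0 0 0 0 0 0 / 0 14 0 0 0 0
t=6: a0@(1,2) a1@(3,1) a2@(3,1) a3@(1,2) a4@(3,1) | pheromone: 0 0 0 0 0 0 / 0 0 8 0 0 0 / 0 0 0 0 0 0 / 0 16 0 0 0 0
t=7: a0@(1,2) a1@(3,1) a2@(3,1) a3@(1,2) a4@(3,1) | pheromone: 0 0 0 0 0 0 / 0 0 9 0 0 0 / 0 0 0 0 0 0 / 0 18 0 0 0 0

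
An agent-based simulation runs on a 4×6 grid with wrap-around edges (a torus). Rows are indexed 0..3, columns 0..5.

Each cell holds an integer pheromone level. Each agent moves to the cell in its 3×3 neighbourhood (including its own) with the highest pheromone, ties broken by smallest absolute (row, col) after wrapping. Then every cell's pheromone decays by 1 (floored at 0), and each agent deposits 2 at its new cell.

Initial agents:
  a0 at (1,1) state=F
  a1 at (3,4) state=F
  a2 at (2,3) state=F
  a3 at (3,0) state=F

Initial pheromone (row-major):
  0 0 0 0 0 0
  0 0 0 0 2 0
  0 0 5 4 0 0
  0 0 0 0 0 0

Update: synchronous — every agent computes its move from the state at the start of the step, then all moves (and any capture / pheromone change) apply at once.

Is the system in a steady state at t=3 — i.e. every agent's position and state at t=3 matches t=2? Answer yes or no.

t=1: a0@(2,2) a1@(2,3) a2@(2,2) a3@(0,0) | pheromone: 2 0 0 0 0 0 / 0 0 0 0 1 0 / 0 0 8 5 0 0 / 0 0 0 0 0 0
t=2: a0@(2,2) a1@(2,2) a2@(2,2) a3@(0,0) | pheromone: 3 0 0 0 0 0 / 0 0 0 0 0 0 / 0 0 13 4 0 0 / 0 0 0 0 0 0
t=3: a0@(2,2) a1@(2,2) a2@(2,2) a3@(0,0) | pheromone: 4 0 0 0 0 0 / 0 0 0 0 0 0 / 0 0 18 3 0 0 / 0 0 0 0 0 0

yes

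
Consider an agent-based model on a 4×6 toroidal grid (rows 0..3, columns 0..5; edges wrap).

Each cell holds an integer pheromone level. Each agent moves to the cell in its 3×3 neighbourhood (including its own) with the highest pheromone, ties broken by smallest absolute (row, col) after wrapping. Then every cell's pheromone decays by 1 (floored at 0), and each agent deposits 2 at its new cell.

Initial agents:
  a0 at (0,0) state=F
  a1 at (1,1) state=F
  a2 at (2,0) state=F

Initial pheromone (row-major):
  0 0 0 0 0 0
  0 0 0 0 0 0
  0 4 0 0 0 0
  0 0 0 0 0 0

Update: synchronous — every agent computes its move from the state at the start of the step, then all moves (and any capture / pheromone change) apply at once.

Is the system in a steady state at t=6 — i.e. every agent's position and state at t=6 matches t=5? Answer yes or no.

yes

t=1: a0@(0,0) a1@(2,1) a2@(2,1) | pheromone: 2 0 0 0 0 0 / 0 0 0 0 0 0 / 0 7 0 0 0 0 / 0 0 0 0 0 0
t=2: a0@(0,0) a1@(2,1) a2@(2,1) | pheromone: 3 0 0 0 0 0 / 0 0 0 0 0 0 / 0 10 0 0 0 0 / 0 0 0 0 0 0
t=3: a0@(0,0) a1@(2,1) a2@(2,1) | pheromone: 4 0 0 0 0 0 / 0 0 0 0 0 0 / 0 13 0 0 0 0 / 0 0 0 0 0 0
t=4: a0@(0,0) a1@(2,1) a2@(2,1) | pheromone: 5 0 0 0 0 0 / 0 0 0 0 0 0 / 0 16 0 0 0 0 / 0 0 0 0 0 0
t=5: a0@(0,0) a1@(2,1) a2@(2,1) | pheromone: 6 0 0 0 0 0 / 0 0 0 0 0 0 / 0 19 0 0 0 0 / 0 0 0 0 0 0
t=6: a0@(0,0) a1@(2,1) a2@(2,1) | pheromone: 7 0 0 0 0 0 / 0 0 0 0 0 0 / 0 22 0 0 0 0 / 0 0 0 0 0 0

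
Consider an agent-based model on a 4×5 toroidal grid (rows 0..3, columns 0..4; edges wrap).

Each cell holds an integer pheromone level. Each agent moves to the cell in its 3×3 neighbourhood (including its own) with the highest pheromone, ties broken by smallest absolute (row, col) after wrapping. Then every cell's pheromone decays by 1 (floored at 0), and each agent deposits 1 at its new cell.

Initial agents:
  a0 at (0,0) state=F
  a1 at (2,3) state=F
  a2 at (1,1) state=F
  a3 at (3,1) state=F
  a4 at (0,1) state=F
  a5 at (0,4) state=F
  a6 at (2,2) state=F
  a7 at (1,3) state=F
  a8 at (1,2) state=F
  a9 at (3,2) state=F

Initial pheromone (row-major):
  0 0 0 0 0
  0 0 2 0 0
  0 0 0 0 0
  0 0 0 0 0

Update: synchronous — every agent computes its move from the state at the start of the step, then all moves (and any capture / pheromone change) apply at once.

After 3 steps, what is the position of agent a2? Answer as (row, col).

t=1: a0@(0,0) a1@(1,2) a2@(1,2) a3@(0,0) a4@(1,2) a5@(0,0) a6@(1,2) a7@(1,2) a8@(1,2) a9@(0,1) | pheromone: 3 1 0 0 0 / 0 0 7 0 0 / 0 0 0 0 0 / 0 0 0 0 0
t=2: a0@(0,0) a1@(1,2) a2@(1,2) a3@(0,0) a4@(1,2) a5@(0,0) a6@(1,2) a7@(1,2) a8@(1,2) a9@(1,2) | pheromone: 5 0 0 0 0 / 0 0 13 0 0 / 0 0 0 0 0 / 0 0 0 0 0
t=3: a0@(0,0) a1@(1,2) a2@(1,2) a3@(0,0) a4@(1,2) a5@(0,0) a6@(1,2) a7@(1,2) a8@(1,2) a9@(1,2) | pheromone: 7 0 0 0 0 / 0 0 19 0 0 / 0 0 0 0 0 / 0 0 0 0 0

(1, 2)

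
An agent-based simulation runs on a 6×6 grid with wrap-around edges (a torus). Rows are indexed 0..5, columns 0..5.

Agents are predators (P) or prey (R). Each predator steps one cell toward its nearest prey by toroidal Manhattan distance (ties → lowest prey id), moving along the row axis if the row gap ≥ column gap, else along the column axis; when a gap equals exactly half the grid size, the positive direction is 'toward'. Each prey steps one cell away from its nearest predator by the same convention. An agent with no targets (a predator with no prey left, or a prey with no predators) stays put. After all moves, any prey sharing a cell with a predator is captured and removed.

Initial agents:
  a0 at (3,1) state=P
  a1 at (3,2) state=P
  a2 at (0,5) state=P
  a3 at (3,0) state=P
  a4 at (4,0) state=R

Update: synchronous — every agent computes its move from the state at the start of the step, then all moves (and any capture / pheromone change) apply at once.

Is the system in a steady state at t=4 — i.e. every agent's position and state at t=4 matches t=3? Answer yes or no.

yes

t=1: a0@(4,1):P a1@(3,1):P a2@(5,5):P a3@(4,0):P a4@(5,0):R
t=2: a0@(5,1):P a1@(4,1):P a2@(5,0):P a3@(5,0):P
t=3: (unchanged — steady state)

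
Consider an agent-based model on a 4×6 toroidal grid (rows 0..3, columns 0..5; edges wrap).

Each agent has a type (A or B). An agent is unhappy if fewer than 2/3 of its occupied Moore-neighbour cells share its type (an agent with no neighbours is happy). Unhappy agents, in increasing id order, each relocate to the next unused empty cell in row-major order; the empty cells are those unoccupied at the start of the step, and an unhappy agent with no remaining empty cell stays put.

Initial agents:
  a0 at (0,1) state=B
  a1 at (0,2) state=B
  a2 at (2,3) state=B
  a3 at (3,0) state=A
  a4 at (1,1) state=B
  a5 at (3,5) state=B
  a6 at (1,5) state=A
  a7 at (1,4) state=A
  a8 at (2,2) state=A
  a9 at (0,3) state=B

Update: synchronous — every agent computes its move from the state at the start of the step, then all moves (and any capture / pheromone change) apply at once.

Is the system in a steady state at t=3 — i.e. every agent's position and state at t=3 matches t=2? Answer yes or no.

no

t=1: a0@(0,1):B a1@(0,2):B a2@(0,0):B a3@(0,4):A a4@(1,1):B a5@(0,5):B a6@(1,5):A a7@(1,0):A a8@(1,2):A a9@(1,3):B
t=2: a0@(0,3):B a1@(0,2):B a2@(1,4):B a3@(2,0):A a4@(2,1):B a5@(2,2):B a6@(2,3):A a7@(2,4):A a8@(2,5):A a9@(3,0):B
t=3: a0@(0,3):B a1@(0,2):B a2@(0,0):B a3@(0,1):A a4@(2,1):B a5@(0,4):B a6@(0,5):A a7@(2,4):A a8@(1,0):A a9@(1,1):B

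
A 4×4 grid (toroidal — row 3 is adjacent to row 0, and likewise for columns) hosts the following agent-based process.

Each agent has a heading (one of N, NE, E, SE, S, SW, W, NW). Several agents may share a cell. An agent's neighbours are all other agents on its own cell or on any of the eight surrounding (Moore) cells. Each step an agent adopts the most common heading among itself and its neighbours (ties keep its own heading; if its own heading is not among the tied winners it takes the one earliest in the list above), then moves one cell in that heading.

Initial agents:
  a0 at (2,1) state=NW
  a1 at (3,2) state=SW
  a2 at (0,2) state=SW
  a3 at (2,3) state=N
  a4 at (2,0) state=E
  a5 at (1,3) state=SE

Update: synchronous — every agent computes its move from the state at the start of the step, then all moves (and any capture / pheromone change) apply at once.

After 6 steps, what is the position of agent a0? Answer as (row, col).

t=1: a0@(1,0):NW a1@(0,1):SW a2@(1,1):SW a3@(1,3):N a4@(2,1):E a5@(2,0):SE
t=2: a0@(2,3):SW a1@(1,0):SW a2@(2,0):SW a3@(0,3):N a4@(2,2):E a5@(3,1):SE
t=3: a0@(3,2):SW a1@(2,3):SW a2@(3,3):SW a3@(3,3):N a4@(2,3):E a5@(0,2):SE
t=4: a0@(0,1):SW a1@(3,2):SW a2@(0,2):SW a3@(0,2):SW a4@(3,2):SW a5@(1,1):SW
t=5: a0@(1,0):SW a1@(0,1):SW a2@(1,1):SW a3@(1,1):SW a4@(0,1):SW a5@(2,0):SW
t=6: a0@(2,3):SW a1@(1,0):SW a2@(2,0):SW a3@(2,0):SW a4@(1,0):SW a5@(3,3):SW

(2, 3)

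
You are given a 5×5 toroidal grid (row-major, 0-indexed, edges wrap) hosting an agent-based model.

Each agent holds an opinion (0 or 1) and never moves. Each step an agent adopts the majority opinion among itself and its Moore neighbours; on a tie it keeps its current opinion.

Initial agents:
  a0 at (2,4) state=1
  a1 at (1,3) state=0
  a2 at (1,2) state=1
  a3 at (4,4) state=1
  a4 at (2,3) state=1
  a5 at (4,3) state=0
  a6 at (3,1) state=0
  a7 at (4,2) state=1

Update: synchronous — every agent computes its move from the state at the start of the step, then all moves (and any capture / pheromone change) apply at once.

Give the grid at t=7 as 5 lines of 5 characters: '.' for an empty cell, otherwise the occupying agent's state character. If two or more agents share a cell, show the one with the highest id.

.....
..11.
...11
.0...
..011

t=1: a0@(2,4):1 a1@(1,3):1 a2@(1,2):1 a3@(4,4):1 a4@(2,3):1 a5@(4,3):1 a6@(3,1):0 a7@(4,2):0
t=2: (unchanged — steady state)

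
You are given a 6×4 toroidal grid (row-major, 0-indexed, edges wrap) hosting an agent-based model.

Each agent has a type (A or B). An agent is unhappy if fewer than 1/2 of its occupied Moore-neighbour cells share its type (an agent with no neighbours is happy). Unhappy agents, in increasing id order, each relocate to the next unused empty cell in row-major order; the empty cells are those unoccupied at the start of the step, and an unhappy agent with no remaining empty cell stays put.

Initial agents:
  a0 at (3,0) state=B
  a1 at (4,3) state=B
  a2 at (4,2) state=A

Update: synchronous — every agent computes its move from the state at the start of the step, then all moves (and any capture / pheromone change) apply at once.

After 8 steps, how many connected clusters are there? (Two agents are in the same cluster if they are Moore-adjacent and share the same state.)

t=1: a0@(3,0):B a1@(4,3):B a2@(0,0):A
t=2: (unchanged — steady state)

2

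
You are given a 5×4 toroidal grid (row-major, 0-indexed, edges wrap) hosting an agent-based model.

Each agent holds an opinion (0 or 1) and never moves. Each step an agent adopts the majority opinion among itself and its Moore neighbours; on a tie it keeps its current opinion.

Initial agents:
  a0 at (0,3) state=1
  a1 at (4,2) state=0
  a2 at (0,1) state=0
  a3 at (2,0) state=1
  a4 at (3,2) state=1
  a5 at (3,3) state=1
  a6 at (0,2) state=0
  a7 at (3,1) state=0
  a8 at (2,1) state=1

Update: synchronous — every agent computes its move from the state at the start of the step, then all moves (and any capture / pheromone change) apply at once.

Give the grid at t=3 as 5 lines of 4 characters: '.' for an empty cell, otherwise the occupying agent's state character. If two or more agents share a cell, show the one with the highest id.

.000
....
11..
.111
..0.

t=1: a0@(0,3):0 a1@(4,2):0 a2@(0,1):0 a3@(2,0):1 a4@(3,2):1 a5@(3,3):1 a6@(0,2):0 a7@(3,1):1 a8@(2,1):1
t=2: (unchanged — steady state)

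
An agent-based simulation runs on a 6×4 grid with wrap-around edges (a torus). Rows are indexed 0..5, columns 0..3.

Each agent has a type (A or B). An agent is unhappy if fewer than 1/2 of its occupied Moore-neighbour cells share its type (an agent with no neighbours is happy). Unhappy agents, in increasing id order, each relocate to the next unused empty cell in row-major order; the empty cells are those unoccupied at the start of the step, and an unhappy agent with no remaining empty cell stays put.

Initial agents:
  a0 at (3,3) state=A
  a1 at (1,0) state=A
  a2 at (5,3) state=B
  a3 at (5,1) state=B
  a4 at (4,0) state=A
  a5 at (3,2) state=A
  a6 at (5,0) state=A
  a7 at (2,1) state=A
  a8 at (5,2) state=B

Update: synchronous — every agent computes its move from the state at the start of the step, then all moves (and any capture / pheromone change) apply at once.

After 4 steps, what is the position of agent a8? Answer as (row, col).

(5, 2)

t=1: a0@(3,3):A a1@(1,0):A a2@(0,0):B a3@(0,1):B a4@(4,0):A a5@(3,2):A a6@(0,2):A a7@(2,1):A a8@(5,2):B
t=2: a0@(3,3):A a1@(0,3):A a2@(0,0):B a3@(0,1):B a4@(4,0):A a5@(3,2):A a6@(1,1):A a7@(2,1):A a8@(5,2):B
t=3: a0@(3,3):A a1@(0,2):A a2@(1,0):B a3@(0,1):B a4@(4,0):A a5@(3,2):A a6@(1,2):A a7@(2,1):A a8@(5,2):B
t=4: a0@(3,3):A a1@(0,0):A a2@(1,0):B a3@(0,1):B a4@(4,0):A a5@(3,2):A a6@(1,2):A a7@(2,1):A a8@(5,2):B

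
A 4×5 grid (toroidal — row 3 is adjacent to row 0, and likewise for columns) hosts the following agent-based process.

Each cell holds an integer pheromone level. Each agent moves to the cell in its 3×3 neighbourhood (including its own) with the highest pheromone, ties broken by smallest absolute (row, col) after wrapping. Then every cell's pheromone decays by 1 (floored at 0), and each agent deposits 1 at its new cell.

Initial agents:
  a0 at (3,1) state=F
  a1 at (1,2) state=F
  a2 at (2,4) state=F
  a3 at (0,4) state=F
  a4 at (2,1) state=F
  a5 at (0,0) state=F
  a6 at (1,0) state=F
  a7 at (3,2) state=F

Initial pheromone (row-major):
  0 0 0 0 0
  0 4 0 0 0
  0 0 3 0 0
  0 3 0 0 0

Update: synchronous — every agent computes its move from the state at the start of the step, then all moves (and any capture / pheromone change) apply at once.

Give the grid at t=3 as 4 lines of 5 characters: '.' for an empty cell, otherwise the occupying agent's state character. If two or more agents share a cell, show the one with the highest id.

t=1: a0@(2,2) a1@(1,1) a2@(1,0) a3@(0,0) a4@(1,1) a5@(1,1) a6@(1,1) a7@(2,2) | pheromone: 1 0 0 0 0 / 1 7 0 0 0 / 0 0 4 0 0 / 0 2 0 0 0
t=2: a0@(1,1) a1@(1,1) a2@(1,1) a3@(1,1) a4@(1,1) a5@(1,1) a6@(1,1) a7@(1,1) | pheromone: 0 0 0 0 0 / 0 14 0 0 0 / 0 0 3 0 0 / 0 1 0 0 0
t=3: a0@(1,1) a1@(1,1) a2@(1,1) a3@(1,1) a4@(1,1) a5@(1,1) a6@(1,1) a7@(1,1) | pheromone: 0 0 0 0 0 / 0 21 0 0 0 / 0 0 2 0 0 / 0 0 0 0 0

.....
.F...
.....
.....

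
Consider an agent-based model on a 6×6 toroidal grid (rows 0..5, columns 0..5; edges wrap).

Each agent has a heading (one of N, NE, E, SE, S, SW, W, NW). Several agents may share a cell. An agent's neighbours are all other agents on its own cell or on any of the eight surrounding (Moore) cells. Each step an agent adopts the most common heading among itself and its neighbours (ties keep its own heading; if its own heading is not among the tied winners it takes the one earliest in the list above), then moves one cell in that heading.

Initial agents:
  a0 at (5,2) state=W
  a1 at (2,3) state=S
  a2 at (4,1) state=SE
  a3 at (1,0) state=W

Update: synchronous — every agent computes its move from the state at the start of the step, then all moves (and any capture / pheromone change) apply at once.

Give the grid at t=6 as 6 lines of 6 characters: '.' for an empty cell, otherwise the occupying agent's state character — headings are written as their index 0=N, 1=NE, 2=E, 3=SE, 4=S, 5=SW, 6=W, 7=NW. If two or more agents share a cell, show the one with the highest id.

t=1: a0@(5,1):W a1@(3,3):S a2@(5,2):SE a3@(1,5):W
t=2: a0@(5,0):W a1@(4,3):S a2@(0,3):SE a3@(1,4):W
t=3: a0@(5,5):W a1@(5,3):S a2@(1,4):SE a3@(1,3):W
t=4: a0@(5,4):W a1@(0,3):S a2@(2,5):SE a3@(1,2):W
t=5: a0@(5,3):W a1@(0,2):W a2@(3,0):SE a3@(1,1):W
t=6: a0@(5,2):W a1@(0,1):W a2@(4,1):SE a3@(1,0):W

.6....
6.....
......
......
.3....
..6...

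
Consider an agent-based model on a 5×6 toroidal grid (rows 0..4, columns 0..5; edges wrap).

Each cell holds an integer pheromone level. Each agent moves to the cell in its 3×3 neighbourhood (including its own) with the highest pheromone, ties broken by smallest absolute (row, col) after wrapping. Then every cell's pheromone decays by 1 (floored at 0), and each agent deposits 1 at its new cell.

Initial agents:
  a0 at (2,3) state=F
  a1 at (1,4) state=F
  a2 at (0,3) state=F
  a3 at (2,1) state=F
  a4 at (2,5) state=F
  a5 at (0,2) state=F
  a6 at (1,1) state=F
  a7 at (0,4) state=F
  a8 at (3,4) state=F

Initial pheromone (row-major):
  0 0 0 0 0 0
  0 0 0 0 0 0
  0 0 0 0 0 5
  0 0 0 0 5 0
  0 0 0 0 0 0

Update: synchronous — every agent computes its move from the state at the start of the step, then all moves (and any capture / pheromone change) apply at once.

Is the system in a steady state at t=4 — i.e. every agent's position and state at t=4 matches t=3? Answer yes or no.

no

t=1: a0@(3,4) a1@(2,5) a2@(0,2) a3@(1,0) a4@(2,5) a5@(0,1) a6@(0,0) a7@(0,3) a8@(2,5) | pheromone: 1 1 1 1 0 0 / 1 0 0 0 0 0 / 0 0 0 0 0 7 / 0 0 0 0 5 0 / 0 0 0 0 0 0
t=2: a0@(2,5) a1@(2,5) a2@(0,1) a3@(2,5) a4@(2,5) a5@(0,0) a6@(0,0) a7@(0,2) a8@(2,5) | pheromone: 2 1 1 0 0 0 / 0 0 0 0 0 0 / 0 0 0 0 0 11 / 0 0 0 0 4 0 / 0 0 0 0 0 0
t=3: a0@(2,5) a1@(2,5) a2@(0,0) a3@(2,5) a4@(2,5) a5@(0,0) a6@(0,0) a7@(0,1) a8@(2,5) | pheromone: 4 1 0 0 0 0 / 0 0 0 0 0 0 / 0 0 0 0 0 15 / 0 0 0 0 3 0 / 0 0 0 0 0 0
t=4: a0@(2,5) a1@(2,5) a2@(0,0) a3@(2,5) a4@(2,5) a5@(0,0) a6@(0,0) a7@(0,0) a8@(2,5) | pheromone: 7 0 0 0 0 0 / 0 0 0 0 0 0 / 0 0 0 0 0 19 / 0 0 0 0 2 0 / 0 0 0 0 0 0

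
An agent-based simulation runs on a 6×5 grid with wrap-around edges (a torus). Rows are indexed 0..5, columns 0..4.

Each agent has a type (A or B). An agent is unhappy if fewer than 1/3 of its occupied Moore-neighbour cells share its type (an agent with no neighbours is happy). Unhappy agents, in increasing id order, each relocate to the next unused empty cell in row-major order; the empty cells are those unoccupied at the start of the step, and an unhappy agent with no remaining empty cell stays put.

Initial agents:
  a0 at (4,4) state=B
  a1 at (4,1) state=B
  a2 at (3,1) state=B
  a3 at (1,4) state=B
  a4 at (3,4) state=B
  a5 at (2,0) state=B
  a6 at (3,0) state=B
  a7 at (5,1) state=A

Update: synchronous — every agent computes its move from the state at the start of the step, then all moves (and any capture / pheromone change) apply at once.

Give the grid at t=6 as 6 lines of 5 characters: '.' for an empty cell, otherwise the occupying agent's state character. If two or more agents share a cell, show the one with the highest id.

.A...
....B
B....
BB..B
.B..B
.....

t=1: a0@(4,4):B a1@(4,1):B a2@(3,1):B a3@(1,4):B a4@(3,4):B a5@(2,0):B a6@(3,0):B a7@(0,0):A
t=2: a0@(4,4):B a1@(4,1):B a2@(3,1):B a3@(1,4):B a4@(3,4):B a5@(2,0):B a6@(3,0):B a7@(0,1):A
t=3: (unchanged — steady state)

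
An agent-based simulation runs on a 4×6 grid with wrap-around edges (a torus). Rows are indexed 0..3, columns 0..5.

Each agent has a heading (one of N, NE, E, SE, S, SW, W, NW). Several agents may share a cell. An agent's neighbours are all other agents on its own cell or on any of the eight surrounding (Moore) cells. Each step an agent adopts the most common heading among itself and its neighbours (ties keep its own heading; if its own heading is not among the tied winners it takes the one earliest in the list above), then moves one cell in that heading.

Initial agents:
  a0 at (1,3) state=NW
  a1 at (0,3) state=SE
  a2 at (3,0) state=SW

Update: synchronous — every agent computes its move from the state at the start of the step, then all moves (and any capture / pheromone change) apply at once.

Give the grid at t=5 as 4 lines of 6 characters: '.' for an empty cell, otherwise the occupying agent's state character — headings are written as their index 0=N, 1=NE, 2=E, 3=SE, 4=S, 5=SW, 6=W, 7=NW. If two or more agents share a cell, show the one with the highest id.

.5..7.
..3...
......
......

t=1: a0@(0,2):NW a1@(1,4):SE a2@(0,5):SW
t=2: a0@(3,1):NW a1@(2,5):SE a2@(1,4):SW
t=3: a0@(2,0):NW a1@(3,0):SE a2@(2,3):SW
t=4: a0@(1,5):NW a1@(0,1):SE a2@(3,2):SW
t=5: a0@(0,4):NW a1@(1,2):SE a2@(0,1):SW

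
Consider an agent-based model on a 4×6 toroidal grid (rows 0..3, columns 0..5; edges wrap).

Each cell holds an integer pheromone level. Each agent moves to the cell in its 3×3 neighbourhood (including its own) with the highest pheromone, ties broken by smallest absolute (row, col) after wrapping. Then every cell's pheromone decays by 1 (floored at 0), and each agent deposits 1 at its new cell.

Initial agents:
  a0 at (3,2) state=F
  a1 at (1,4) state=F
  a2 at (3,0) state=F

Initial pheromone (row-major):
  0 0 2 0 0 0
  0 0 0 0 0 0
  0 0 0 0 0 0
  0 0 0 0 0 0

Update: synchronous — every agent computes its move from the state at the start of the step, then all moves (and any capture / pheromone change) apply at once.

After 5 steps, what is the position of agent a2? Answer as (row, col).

(0, 0)

t=1: a0@(0,2) a1@(0,3) a2@(0,0) | pheromone: 1 0 2 1 0 0 / 0 0 0 0 0 0 / 0 0 0 0 0 0 / 0 0 0 0 0 0
t=2: a0@(0,2) a1@(0,2) a2@(0,0) | pheromone: 1 0 3 0 0 0 / 0 0 0 0 0 0 / 0 0 0 0 0 0 / 0 0 0 0 0 0
t=3: a0@(0,2) a1@(0,2) a2@(0,0) | pheromone: 1 0 4 0 0 0 / 0 0 0 0 0 0 / 0 0 0 0 0 0 / 0 0 0 0 0 0
t=4: a0@(0,2) a1@(0,2) a2@(0,0) | pheromone: 1 0 5 0 0 0 / 0 0 0 0 0 0 / 0 0 0 0 0 0 / 0 0 0 0 0 0
t=5: a0@(0,2) a1@(0,2) a2@(0,0) | pheromone: 1 0 6 0 0 0 / 0 0 0 0 0 0 / 0 0 0 0 0 0 / 0 0 0 0 0 0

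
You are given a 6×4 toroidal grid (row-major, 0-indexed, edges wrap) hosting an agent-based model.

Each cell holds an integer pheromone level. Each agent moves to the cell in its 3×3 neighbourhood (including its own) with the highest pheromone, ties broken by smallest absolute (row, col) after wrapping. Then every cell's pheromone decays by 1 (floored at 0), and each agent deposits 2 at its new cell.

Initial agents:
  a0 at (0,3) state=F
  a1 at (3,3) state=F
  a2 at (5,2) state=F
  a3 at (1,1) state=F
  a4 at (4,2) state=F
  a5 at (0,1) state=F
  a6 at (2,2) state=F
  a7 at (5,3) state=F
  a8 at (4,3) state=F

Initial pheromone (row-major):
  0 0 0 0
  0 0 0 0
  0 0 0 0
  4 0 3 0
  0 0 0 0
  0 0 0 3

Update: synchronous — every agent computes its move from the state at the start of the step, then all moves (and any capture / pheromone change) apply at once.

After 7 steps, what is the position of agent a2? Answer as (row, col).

t=1: a0@(5,3) a1@(3,0) a2@(5,3) a3@(0,0) a4@(3,2) a5@(0,0) a6@(3,2) a7@(5,3) a8@(3,0) | pheromone: 4 0 0 0 / 0 0 0 0 / 0 0 0 0 / 7 0 6 0 / 0 0 0 0 / 0 0 0 8
t=2: a0@(5,3) a1@(3,0) a2@(5,3) a3@(5,3) a4@(3,2) a5@(5,3) a6@(3,2) a7@(5,3) a8@(3,0) | pheromone: 3 0 0 0 / 0 0 0 0 / 0 0 0 0 / 10 0 9 0 / 0 0 0 0 / 0 0 0 17
t=3: a0@(5,3) a1@(3,0) a2@(5,3) a3@(5,3) a4@(3,2) a5@(5,3) a6@(3,2) a7@(5,3) a8@(3,0) | pheromone: 2 0 0 0 / 0 0 0 0 / 0 0 0 0 / 13 0 12 0 / 0 0 0 0 / 0 0 0 26
t=4: a0@(5,3) a1@(3,0) a2@(5,3) a3@(5,3) a4@(3,2) a5@(5,3) a6@(3,2) a7@(5,3) a8@(3,0) | pheromone: 1 0 0 0 / 0 0 0 0 / 0 0 0 0 / 16 0 15 0 / 0 0 0 0 / 0 0 0 35
t=5: a0@(5,3) a1@(3,0) a2@(5,3) a3@(5,3) a4@(3,2) a5@(5,3) a6@(3,2) a7@(5,3) a8@(3,0) | pheromone: 0 0 0 0 / 0 0 0 0 / 0 0 0 0 / 19 0 18 0 / 0 0 0 0 / 0 0 0 44
t=6: a0@(5,3) a1@(3,0) a2@(5,3) a3@(5,3) a4@(3,2) a5@(5,3) a6@(3,2) a7@(5,3) a8@(3,0) | pheromone: 0 0 0 0 / 0 0 0 0 / 0 0 0 0 / 22 0 21 0 / 0 0 0 0 / 0 0 0 53
t=7: a0@(5,3) a1@(3,0) a2@(5,3) a3@(5,3) a4@(3,2) a5@(5,3) a6@(3,2) a7@(5,3) a8@(3,0) | pheromone: 0 0 0 0 / 0 0 0 0 / 0 0 0 0 / 25 0 24 0 / 0 0 0 0 / 0 0 0 62

(5, 3)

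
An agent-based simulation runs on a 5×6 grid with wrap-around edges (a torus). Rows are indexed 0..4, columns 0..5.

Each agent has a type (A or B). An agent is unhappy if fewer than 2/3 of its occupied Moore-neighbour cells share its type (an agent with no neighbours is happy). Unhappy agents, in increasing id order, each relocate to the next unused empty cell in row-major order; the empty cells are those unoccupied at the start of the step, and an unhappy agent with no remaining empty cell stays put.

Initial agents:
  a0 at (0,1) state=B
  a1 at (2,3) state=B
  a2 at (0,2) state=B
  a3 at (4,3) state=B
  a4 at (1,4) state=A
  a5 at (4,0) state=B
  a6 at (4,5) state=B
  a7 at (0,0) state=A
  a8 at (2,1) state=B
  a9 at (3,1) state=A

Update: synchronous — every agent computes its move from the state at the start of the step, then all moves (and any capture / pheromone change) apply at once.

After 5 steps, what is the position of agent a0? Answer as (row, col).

t=1: a0@(0,1):B a1@(0,3):B a2@(0,2):B a3@(4,3):B a4@(0,4):A a5@(0,5):B a6@(1,0):B a7@(1,1):A a8@(1,2):B a9@(1,3):A
t=2: a0@(0,1):B a1@(0,0):B a2@(0,2):B a3@(4,3):B a4@(1,4):A a5@(1,5):B a6@(1,0):B a7@(2,0):A a8@(2,1):B a9@(2,2):A
t=3: a0@(0,1):B a1@(0,0):B a2@(0,2):B a3@(4,3):B a4@(0,3):A a5@(0,4):B a6@(1,0):B a7@(0,5):A a8@(1,1):B a9@(1,2):A
t=4: a0@(0,1):B a1@(0,0):B a2@(1,3):B a3@(4,3):B a4@(1,4):A a5@(1,5):B a6@(1,0):B a7@(2,0):A a8@(1,1):B a9@(2,1):A
t=5: a0@(0,1):B a1@(0,0):B a2@(0,2):B a3@(4,3):B a4@(0,3):A a5@(0,4):B a6@(1,0):B a7@(0,5):A a8@(1,2):B a9@(2,2):A

(0, 1)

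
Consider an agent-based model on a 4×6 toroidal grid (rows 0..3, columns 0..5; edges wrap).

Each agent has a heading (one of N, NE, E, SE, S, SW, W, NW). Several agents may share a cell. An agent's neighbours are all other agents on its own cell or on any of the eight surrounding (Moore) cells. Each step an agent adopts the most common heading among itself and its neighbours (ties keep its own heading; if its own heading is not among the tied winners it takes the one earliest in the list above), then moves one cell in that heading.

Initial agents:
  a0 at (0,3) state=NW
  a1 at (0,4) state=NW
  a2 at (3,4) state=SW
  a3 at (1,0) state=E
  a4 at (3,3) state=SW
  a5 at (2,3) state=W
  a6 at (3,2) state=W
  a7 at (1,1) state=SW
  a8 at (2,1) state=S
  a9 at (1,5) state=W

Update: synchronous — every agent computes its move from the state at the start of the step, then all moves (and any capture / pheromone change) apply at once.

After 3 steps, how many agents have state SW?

t=1: a0@(3,2):NW a1@(3,3):NW a2@(0,3):SW a3@(1,1):E a4@(0,2):SW a5@(2,2):W a6@(3,1):W a7@(2,0):SW a8@(3,1):S a9@(1,4):W
t=2: a0@(2,1):NW a1@(2,2):NW a2@(1,2):SW a3@(2,0):SW a4@(1,1):SW a5@(2,1):W a6@(3,0):W a7@(3,5):SW a8@(0,0):SW a9@(1,3):W
t=3: a0@(3,0):SW a1@(1,1):NW a2@(2,1):SW a3@(3,5):SW a4@(2,0):SW a5@(3,0):SW a6@(0,5):SW a7@(0,4):SW a8@(1,5):SW a9@(1,2):W

8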